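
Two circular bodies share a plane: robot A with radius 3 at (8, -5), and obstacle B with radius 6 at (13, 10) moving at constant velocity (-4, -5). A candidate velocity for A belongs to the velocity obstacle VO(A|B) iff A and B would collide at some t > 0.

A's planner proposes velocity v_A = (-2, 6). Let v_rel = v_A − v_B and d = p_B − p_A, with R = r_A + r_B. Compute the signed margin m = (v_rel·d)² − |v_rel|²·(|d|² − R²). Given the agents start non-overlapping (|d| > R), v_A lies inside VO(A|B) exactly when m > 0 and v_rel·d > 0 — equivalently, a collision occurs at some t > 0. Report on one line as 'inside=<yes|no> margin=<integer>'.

d = (5, 15),  |d|² = 250;  R = 3+6 = 9,  c = 250−9² = 169
v_rel = (2, 11),  |v_rel|² = 125;  v_rel·d = (2)·(5) + (11)·(15) = 175
125·t² − 350·t + 169 = 0  ⇒  m = 175² − 125·169 = 9500
m = 9500 > 0,  v_rel·d = 175 > 0  ⇒  inside

inside=yes margin=9500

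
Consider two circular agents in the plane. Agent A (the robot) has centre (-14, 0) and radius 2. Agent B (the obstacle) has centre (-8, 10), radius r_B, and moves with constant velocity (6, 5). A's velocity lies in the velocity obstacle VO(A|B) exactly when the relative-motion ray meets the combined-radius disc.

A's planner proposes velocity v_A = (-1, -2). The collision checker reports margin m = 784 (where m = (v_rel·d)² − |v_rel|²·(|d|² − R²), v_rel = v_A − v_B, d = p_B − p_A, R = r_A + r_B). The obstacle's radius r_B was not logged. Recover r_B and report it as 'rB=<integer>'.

m = 784
d = (6, 10);  v_rel = (-7, -7),  |v_rel|² = 98
v_rel×d = (-7)·(10) − (-7)·(6) = -28
since m = R²·98 − (-28)²:  R² = (784 + 784) / 98 = 16
R = √16 = 4  ⇒  r_B = 4 − 2 = 2

rB=2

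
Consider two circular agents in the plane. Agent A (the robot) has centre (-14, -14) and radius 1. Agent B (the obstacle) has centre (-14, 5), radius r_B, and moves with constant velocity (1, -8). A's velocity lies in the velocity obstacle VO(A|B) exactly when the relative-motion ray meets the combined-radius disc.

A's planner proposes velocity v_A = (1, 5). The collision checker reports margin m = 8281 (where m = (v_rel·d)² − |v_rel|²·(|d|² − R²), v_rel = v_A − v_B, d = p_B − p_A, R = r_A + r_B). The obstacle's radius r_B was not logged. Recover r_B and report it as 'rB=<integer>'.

m = 8281
d = (0, 19);  v_rel = (0, 13),  |v_rel|² = 169
v_rel×d = (0)·(19) − (13)·(0) = 0
since m = R²·169 − 0²:  R² = (0 + 8281) / 169 = 49
R = √49 = 7  ⇒  r_B = 7 − 1 = 6

rB=6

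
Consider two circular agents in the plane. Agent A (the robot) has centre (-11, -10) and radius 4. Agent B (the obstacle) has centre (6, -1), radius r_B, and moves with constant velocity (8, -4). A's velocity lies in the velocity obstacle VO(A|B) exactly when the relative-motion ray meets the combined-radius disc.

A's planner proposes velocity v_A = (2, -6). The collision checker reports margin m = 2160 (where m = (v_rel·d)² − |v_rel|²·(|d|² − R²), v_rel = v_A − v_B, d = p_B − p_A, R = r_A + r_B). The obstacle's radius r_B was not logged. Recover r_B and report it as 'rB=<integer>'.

m = 2160
d = (17, 9);  v_rel = (-6, -2),  |v_rel|² = 40
v_rel×d = (-6)·(9) − (-2)·(17) = -20
since m = R²·40 − (-20)²:  R² = (400 + 2160) / 40 = 64
R = √64 = 8  ⇒  r_B = 8 − 4 = 4

rB=4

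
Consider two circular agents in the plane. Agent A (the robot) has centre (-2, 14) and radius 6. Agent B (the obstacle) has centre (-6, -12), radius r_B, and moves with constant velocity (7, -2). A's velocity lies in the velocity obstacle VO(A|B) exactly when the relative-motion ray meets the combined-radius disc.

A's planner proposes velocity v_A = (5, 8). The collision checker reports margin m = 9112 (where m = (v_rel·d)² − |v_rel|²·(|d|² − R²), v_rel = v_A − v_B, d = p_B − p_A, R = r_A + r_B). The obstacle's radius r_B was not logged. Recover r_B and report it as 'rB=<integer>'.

m = 9112
d = (-4, -26);  v_rel = (-2, 10),  |v_rel|² = 104
v_rel×d = (-2)·(-26) − (10)·(-4) = 92
since m = R²·104 − 92²:  R² = (8464 + 9112) / 104 = 169
R = √169 = 13  ⇒  r_B = 13 − 6 = 7

rB=7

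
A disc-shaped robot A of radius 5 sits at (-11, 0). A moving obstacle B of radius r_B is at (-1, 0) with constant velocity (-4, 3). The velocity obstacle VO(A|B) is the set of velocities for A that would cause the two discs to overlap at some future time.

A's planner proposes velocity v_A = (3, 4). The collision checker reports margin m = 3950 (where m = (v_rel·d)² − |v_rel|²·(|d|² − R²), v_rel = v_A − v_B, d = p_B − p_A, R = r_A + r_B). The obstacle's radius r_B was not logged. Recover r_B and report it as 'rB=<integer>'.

m = 3950
d = (10, 0);  v_rel = (7, 1),  |v_rel|² = 50
v_rel×d = (7)·(0) − (1)·(10) = -10
since m = R²·50 − (-10)²:  R² = (100 + 3950) / 50 = 81
R = √81 = 9  ⇒  r_B = 9 − 5 = 4

rB=4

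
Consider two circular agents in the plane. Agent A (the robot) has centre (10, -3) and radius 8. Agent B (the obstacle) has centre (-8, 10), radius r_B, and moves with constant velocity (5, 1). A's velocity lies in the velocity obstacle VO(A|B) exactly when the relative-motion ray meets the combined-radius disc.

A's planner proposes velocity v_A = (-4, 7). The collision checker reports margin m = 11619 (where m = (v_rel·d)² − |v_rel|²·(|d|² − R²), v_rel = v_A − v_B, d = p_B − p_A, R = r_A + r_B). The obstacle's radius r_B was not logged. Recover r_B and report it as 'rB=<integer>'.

m = 11619
d = (-18, 13);  v_rel = (-9, 6),  |v_rel|² = 117
v_rel×d = (-9)·(13) − (6)·(-18) = -9
since m = R²·117 − (-9)²:  R² = (81 + 11619) / 117 = 100
R = √100 = 10  ⇒  r_B = 10 − 8 = 2

rB=2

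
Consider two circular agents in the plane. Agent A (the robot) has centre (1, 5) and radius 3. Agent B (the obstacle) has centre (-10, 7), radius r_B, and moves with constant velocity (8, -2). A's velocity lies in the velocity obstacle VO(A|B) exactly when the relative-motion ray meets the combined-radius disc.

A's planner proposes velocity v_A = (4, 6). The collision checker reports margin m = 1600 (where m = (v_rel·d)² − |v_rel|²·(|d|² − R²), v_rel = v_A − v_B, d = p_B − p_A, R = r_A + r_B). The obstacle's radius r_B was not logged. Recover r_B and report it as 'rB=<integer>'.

m = 1600
d = (-11, 2);  v_rel = (-4, 8),  |v_rel|² = 80
v_rel×d = (-4)·(2) − (8)·(-11) = 80
since m = R²·80 − 80²:  R² = (6400 + 1600) / 80 = 100
R = √100 = 10  ⇒  r_B = 10 − 3 = 7

rB=7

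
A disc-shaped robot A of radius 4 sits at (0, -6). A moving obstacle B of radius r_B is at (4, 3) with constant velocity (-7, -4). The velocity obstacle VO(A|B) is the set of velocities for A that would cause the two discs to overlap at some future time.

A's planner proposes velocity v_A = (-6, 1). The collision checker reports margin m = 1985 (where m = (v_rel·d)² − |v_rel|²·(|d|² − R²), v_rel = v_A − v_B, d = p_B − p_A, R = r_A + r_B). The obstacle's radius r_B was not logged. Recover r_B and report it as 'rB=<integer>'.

m = 1985
d = (4, 9);  v_rel = (1, 5),  |v_rel|² = 26
v_rel×d = (1)·(9) − (5)·(4) = -11
since m = R²·26 − (-11)²:  R² = (121 + 1985) / 26 = 81
R = √81 = 9  ⇒  r_B = 9 − 4 = 5

rB=5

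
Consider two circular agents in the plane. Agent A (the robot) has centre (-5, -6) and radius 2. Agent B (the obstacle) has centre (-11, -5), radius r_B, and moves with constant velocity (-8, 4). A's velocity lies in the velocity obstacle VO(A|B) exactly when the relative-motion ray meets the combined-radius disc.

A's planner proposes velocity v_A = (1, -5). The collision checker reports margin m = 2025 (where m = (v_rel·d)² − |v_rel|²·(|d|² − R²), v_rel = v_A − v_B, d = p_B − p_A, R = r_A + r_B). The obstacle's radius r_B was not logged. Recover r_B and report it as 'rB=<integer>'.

m = 2025
d = (-6, 1);  v_rel = (9, -9),  |v_rel|² = 162
v_rel×d = (9)·(1) − (-9)·(-6) = -45
since m = R²·162 − (-45)²:  R² = (2025 + 2025) / 162 = 25
R = √25 = 5  ⇒  r_B = 5 − 2 = 3

rB=3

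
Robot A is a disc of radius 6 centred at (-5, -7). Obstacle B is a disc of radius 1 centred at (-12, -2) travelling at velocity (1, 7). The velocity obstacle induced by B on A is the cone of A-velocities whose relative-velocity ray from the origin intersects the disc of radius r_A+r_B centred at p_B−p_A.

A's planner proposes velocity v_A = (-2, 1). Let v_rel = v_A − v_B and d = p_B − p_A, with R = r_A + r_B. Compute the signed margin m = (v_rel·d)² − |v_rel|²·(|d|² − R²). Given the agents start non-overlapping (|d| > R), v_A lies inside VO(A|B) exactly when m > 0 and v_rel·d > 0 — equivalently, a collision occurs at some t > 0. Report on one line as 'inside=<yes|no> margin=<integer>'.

d = (-7, 5),  |d|² = 74;  R = 6+1 = 7,  c = 74−7² = 25
v_rel = (-3, -6),  |v_rel|² = 45;  v_rel·d = (-3)·(-7) + (-6)·(5) = -9
45·t² + 18·t + 25 = 0  ⇒  m = (-9)² − 45·25 = -1044
m = -1044 < 0,  v_rel·d = -9 < 0  ⇒  outside

inside=no margin=-1044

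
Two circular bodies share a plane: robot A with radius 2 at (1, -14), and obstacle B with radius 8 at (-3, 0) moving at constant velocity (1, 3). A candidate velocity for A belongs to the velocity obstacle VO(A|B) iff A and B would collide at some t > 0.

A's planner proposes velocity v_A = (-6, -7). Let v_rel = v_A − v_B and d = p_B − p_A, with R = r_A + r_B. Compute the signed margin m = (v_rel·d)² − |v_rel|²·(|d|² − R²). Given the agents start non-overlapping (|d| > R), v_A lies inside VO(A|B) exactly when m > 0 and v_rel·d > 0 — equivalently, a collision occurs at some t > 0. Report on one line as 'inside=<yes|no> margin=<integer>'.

d = (-4, 14),  |d|² = 212;  R = 2+8 = 10,  c = 212−10² = 112
v_rel = (-7, -10),  |v_rel|² = 149;  v_rel·d = (-7)·(-4) + (-10)·(14) = -112
149·t² + 224·t + 112 = 0  ⇒  m = (-112)² − 149·112 = -4144
m = -4144 < 0,  v_rel·d = -112 < 0  ⇒  outside

inside=no margin=-4144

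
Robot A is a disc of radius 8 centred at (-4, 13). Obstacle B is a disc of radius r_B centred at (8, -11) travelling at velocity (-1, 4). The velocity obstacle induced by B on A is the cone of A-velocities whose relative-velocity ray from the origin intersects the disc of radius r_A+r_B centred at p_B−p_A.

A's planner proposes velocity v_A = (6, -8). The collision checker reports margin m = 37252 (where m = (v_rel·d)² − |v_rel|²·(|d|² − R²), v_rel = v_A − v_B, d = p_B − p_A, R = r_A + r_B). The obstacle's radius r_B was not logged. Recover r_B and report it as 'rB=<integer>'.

m = 37252
d = (12, -24);  v_rel = (7, -12),  |v_rel|² = 193
v_rel×d = (7)·(-24) − (-12)·(12) = -24
since m = R²·193 − (-24)²:  R² = (576 + 37252) / 193 = 196
R = √196 = 14  ⇒  r_B = 14 − 8 = 6

rB=6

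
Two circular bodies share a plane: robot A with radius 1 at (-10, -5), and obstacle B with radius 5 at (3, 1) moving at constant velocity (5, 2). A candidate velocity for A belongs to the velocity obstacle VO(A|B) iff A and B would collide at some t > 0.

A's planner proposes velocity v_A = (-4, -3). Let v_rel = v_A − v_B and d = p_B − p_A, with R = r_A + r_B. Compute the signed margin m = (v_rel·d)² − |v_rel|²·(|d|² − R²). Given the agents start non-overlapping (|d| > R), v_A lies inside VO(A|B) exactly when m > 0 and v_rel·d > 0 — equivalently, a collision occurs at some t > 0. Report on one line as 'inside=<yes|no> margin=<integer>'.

d = (13, 6),  |d|² = 205;  R = 1+5 = 6,  c = 205−6² = 169
v_rel = (-9, -5),  |v_rel|² = 106;  v_rel·d = (-9)·(13) + (-5)·(6) = -147
106·t² + 294·t + 169 = 0  ⇒  m = (-147)² − 106·169 = 3695
m = 3695 > 0,  v_rel·d = -147 < 0  ⇒  outside

inside=no margin=3695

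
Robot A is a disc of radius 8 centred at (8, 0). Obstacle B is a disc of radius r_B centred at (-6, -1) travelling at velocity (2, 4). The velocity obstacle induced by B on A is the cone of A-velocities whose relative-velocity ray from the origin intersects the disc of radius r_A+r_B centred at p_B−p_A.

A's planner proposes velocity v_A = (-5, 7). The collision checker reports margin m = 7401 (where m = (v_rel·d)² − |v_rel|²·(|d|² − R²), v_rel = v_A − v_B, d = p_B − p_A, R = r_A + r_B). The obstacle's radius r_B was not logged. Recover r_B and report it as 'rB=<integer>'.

m = 7401
d = (-14, -1);  v_rel = (-7, 3),  |v_rel|² = 58
v_rel×d = (-7)·(-1) − (3)·(-14) = 49
since m = R²·58 − 49²:  R² = (2401 + 7401) / 58 = 169
R = √169 = 13  ⇒  r_B = 13 − 8 = 5

rB=5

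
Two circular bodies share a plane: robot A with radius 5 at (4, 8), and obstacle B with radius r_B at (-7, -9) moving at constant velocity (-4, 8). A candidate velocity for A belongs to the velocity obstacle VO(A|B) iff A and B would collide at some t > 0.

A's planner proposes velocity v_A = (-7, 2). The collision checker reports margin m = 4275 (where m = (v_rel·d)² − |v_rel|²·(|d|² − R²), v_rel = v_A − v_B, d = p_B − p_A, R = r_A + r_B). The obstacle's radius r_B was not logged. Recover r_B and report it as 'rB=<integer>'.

m = 4275
d = (-11, -17);  v_rel = (-3, -6),  |v_rel|² = 45
v_rel×d = (-3)·(-17) − (-6)·(-11) = -15
since m = R²·45 − (-15)²:  R² = (225 + 4275) / 45 = 100
R = √100 = 10  ⇒  r_B = 10 − 5 = 5

rB=5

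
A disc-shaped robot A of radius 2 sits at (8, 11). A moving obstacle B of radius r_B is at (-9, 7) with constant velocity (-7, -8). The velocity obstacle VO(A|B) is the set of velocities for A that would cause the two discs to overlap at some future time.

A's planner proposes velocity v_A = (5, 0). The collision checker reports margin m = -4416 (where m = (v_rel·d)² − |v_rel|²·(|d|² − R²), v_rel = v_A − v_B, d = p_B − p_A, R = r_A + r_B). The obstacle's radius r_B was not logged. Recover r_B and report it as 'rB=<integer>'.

m = -4416
d = (-17, -4);  v_rel = (12, 8),  |v_rel|² = 208
v_rel×d = (12)·(-4) − (8)·(-17) = 88
since m = R²·208 − 88²:  R² = (7744 + -4416) / 208 = 16
R = √16 = 4  ⇒  r_B = 4 − 2 = 2

rB=2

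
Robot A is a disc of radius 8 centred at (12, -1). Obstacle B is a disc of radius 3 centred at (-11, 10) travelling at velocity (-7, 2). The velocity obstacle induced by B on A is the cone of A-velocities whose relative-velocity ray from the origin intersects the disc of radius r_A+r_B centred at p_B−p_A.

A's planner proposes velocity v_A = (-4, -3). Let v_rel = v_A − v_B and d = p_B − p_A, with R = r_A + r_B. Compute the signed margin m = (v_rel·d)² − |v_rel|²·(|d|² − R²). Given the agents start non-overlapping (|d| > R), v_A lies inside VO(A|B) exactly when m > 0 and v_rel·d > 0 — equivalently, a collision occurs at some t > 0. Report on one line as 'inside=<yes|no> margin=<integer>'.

d = (-23, 11),  |d|² = 650;  R = 8+3 = 11,  c = 650−11² = 529
v_rel = (3, -5),  |v_rel|² = 34;  v_rel·d = (3)·(-23) + (-5)·(11) = -124
34·t² + 248·t + 529 = 0  ⇒  m = (-124)² − 34·529 = -2610
m = -2610 < 0,  v_rel·d = -124 < 0  ⇒  outside

inside=no margin=-2610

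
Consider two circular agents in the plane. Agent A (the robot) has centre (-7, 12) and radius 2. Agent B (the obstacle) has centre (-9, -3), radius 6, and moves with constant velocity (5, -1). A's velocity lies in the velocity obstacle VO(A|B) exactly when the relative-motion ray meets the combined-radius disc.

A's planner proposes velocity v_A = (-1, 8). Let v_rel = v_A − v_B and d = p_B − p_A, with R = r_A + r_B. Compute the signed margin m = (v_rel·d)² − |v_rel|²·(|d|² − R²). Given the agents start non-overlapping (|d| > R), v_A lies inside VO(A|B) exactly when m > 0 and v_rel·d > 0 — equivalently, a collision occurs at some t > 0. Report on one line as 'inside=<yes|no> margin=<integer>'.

d = (-2, -15),  |d|² = 229;  R = 2+6 = 8,  c = 229−8² = 165
v_rel = (-6, 9),  |v_rel|² = 117;  v_rel·d = (-6)·(-2) + (9)·(-15) = -123
117·t² + 246·t + 165 = 0  ⇒  m = (-123)² − 117·165 = -4176
m = -4176 < 0,  v_rel·d = -123 < 0  ⇒  outside

inside=no margin=-4176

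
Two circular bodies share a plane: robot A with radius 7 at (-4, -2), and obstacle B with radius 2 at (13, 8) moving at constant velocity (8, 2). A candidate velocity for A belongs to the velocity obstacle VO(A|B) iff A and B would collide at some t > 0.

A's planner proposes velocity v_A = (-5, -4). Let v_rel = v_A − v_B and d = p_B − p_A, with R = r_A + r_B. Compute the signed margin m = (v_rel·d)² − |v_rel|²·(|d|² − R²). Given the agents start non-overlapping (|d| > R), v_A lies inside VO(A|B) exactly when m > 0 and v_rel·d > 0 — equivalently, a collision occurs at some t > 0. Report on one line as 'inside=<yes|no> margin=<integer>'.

d = (17, 10),  |d|² = 389;  R = 7+2 = 9,  c = 389−9² = 308
v_rel = (-13, -6),  |v_rel|² = 205;  v_rel·d = (-13)·(17) + (-6)·(10) = -281
205·t² + 562·t + 308 = 0  ⇒  m = (-281)² − 205·308 = 15821
m = 15821 > 0,  v_rel·d = -281 < 0  ⇒  outside

inside=no margin=15821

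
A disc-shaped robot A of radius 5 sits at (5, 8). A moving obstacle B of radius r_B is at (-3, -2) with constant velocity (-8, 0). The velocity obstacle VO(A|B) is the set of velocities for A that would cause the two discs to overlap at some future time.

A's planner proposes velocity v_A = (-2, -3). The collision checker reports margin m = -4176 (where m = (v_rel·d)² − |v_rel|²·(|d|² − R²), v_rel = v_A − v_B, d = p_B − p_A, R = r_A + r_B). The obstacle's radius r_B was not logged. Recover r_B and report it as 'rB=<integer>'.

m = -4176
d = (-8, -10);  v_rel = (6, -3),  |v_rel|² = 45
v_rel×d = (6)·(-10) − (-3)·(-8) = -84
since m = R²·45 − (-84)²:  R² = (7056 + -4176) / 45 = 64
R = √64 = 8  ⇒  r_B = 8 − 5 = 3

rB=3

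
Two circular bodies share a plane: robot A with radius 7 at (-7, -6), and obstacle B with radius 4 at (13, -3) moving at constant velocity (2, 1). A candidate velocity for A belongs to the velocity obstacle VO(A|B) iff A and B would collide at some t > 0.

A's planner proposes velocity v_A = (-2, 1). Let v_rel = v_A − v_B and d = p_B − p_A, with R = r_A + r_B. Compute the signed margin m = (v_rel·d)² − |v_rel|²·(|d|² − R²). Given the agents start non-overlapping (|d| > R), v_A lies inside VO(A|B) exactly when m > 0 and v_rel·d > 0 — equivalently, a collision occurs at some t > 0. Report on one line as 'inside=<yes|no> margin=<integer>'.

d = (20, 3),  |d|² = 409;  R = 7+4 = 11,  c = 409−11² = 288
v_rel = (-4, 0),  |v_rel|² = 16;  v_rel·d = (-4)·(20) + (0)·(3) = -80
16·t² + 160·t + 288 = 0  ⇒  m = (-80)² − 16·288 = 1792
m = 1792 > 0,  v_rel·d = -80 < 0  ⇒  outside

inside=no margin=1792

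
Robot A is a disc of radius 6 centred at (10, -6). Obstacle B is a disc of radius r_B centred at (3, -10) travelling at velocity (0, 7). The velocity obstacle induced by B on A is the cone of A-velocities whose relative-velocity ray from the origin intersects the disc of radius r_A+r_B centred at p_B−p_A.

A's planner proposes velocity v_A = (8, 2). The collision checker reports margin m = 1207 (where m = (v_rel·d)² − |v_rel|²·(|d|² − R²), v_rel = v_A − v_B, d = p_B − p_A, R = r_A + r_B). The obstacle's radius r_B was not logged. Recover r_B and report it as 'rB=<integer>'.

m = 1207
d = (-7, -4);  v_rel = (8, -5),  |v_rel|² = 89
v_rel×d = (8)·(-4) − (-5)·(-7) = -67
since m = R²·89 − (-67)²:  R² = (4489 + 1207) / 89 = 64
R = √64 = 8  ⇒  r_B = 8 − 6 = 2

rB=2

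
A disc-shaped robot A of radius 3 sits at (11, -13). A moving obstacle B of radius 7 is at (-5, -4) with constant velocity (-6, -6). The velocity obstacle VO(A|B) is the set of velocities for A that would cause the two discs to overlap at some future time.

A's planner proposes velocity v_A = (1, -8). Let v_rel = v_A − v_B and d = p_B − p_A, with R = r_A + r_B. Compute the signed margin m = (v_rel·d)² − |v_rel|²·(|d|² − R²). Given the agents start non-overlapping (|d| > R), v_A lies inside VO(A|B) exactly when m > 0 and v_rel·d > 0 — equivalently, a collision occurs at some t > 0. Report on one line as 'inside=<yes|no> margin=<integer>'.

d = (-16, 9),  |d|² = 337;  R = 3+7 = 10,  c = 337−10² = 237
v_rel = (7, -2),  |v_rel|² = 53;  v_rel·d = (7)·(-16) + (-2)·(9) = -130
53·t² + 260·t + 237 = 0  ⇒  m = (-130)² − 53·237 = 4339
m = 4339 > 0,  v_rel·d = -130 < 0  ⇒  outside

inside=no margin=4339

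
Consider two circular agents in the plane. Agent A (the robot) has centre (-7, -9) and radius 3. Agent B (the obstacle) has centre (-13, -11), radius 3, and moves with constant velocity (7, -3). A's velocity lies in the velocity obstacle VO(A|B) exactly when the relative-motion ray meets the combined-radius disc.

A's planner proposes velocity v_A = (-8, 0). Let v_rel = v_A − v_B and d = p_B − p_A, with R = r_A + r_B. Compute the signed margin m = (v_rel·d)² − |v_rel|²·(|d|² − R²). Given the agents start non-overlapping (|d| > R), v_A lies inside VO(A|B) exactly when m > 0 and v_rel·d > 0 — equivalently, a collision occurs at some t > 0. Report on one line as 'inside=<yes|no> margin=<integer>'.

d = (-6, -2),  |d|² = 40;  R = 3+3 = 6,  c = 40−6² = 4
v_rel = (-15, 3),  |v_rel|² = 234;  v_rel·d = (-15)·(-6) + (3)·(-2) = 84
234·t² − 168·t + 4 = 0  ⇒  m = 84² − 234·4 = 6120
m = 6120 > 0,  v_rel·d = 84 > 0  ⇒  inside

inside=yes margin=6120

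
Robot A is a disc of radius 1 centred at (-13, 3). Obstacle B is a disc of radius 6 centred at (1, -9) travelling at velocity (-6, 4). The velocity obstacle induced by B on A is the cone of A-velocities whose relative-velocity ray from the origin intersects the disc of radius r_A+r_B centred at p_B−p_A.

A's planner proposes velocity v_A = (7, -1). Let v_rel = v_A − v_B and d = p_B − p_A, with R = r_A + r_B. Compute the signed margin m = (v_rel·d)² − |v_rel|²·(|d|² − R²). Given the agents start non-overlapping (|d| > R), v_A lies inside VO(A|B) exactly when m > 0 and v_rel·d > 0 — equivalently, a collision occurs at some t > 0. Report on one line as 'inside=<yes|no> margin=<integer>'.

d = (14, -12),  |d|² = 340;  R = 1+6 = 7,  c = 340−7² = 291
v_rel = (13, -5),  |v_rel|² = 194;  v_rel·d = (13)·(14) + (-5)·(-12) = 242
194·t² − 484·t + 291 = 0  ⇒  m = 242² − 194·291 = 2110
m = 2110 > 0,  v_rel·d = 242 > 0  ⇒  inside

inside=yes margin=2110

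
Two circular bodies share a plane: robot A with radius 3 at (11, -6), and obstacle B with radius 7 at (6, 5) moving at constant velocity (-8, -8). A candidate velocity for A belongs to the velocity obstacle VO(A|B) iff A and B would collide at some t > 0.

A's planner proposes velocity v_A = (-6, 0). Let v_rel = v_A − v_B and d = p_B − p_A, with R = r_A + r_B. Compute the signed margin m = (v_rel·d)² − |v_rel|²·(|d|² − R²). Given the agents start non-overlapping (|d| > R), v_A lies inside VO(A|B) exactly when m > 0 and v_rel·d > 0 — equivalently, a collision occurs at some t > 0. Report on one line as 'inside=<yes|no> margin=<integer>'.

d = (-5, 11),  |d|² = 146;  R = 3+7 = 10,  c = 146−10² = 46
v_rel = (2, 8),  |v_rel|² = 68;  v_rel·d = (2)·(-5) + (8)·(11) = 78
68·t² − 156·t + 46 = 0  ⇒  m = 78² − 68·46 = 2956
m = 2956 > 0,  v_rel·d = 78 > 0  ⇒  inside

inside=yes margin=2956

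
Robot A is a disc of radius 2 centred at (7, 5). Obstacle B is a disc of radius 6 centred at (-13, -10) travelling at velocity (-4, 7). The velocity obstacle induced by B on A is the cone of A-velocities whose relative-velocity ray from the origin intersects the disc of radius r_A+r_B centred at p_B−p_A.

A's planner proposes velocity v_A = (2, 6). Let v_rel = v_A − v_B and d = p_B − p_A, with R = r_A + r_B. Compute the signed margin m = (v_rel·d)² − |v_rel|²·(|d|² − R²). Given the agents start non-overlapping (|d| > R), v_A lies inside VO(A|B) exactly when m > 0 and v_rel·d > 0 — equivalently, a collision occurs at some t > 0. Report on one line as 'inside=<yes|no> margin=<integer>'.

d = (-20, -15),  |d|² = 625;  R = 2+6 = 8,  c = 625−8² = 561
v_rel = (6, -1),  |v_rel|² = 37;  v_rel·d = (6)·(-20) + (-1)·(-15) = -105
37·t² + 210·t + 561 = 0  ⇒  m = (-105)² − 37·561 = -9732
m = -9732 < 0,  v_rel·d = -105 < 0  ⇒  outside

inside=no margin=-9732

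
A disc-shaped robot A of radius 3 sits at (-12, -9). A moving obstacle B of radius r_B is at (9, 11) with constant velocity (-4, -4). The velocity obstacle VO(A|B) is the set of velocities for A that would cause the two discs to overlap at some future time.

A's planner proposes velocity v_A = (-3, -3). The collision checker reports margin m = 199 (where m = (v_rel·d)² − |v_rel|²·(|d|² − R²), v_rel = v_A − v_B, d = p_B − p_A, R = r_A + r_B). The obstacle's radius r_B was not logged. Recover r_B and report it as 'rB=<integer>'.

m = 199
d = (21, 20);  v_rel = (1, 1),  |v_rel|² = 2
v_rel×d = (1)·(20) − (1)·(21) = -1
since m = R²·2 − (-1)²:  R² = (1 + 199) / 2 = 100
R = √100 = 10  ⇒  r_B = 10 − 3 = 7

rB=7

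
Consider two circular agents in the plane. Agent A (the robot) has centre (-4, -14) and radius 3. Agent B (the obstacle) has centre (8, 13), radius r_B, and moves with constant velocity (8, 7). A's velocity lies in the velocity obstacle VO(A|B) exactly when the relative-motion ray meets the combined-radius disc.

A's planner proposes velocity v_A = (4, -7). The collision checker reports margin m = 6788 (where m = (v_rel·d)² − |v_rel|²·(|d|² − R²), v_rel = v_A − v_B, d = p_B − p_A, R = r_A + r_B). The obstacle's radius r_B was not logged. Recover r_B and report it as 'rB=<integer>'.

m = 6788
d = (12, 27);  v_rel = (-4, -14),  |v_rel|² = 212
v_rel×d = (-4)·(27) − (-14)·(12) = 60
since m = R²·212 − 60²:  R² = (3600 + 6788) / 212 = 49
R = √49 = 7  ⇒  r_B = 7 − 3 = 4

rB=4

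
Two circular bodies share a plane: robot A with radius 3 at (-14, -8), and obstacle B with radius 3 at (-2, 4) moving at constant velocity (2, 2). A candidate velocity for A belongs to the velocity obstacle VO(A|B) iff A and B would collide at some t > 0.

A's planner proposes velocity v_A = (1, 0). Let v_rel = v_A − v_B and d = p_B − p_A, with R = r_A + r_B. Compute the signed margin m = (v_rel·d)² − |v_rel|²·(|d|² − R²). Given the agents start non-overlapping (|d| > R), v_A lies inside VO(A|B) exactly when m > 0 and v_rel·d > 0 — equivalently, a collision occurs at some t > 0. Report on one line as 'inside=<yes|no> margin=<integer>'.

d = (12, 12),  |d|² = 288;  R = 3+3 = 6,  c = 288−6² = 252
v_rel = (-1, -2),  |v_rel|² = 5;  v_rel·d = (-1)·(12) + (-2)·(12) = -36
5·t² + 72·t + 252 = 0  ⇒  m = (-36)² − 5·252 = 36
m = 36 > 0,  v_rel·d = -36 < 0  ⇒  outside

inside=no margin=36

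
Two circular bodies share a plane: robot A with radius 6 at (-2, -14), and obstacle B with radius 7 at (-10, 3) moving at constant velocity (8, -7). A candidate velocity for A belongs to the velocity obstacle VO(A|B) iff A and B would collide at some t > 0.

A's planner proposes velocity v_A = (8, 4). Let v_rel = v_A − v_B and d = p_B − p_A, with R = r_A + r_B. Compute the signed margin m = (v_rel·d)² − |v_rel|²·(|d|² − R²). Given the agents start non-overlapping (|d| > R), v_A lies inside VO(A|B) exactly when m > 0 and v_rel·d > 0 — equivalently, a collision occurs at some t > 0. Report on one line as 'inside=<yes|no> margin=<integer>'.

d = (-8, 17),  |d|² = 353;  R = 6+7 = 13,  c = 353−13² = 184
v_rel = (0, 11),  |v_rel|² = 121;  v_rel·d = (0)·(-8) + (11)·(17) = 187
121·t² − 374·t + 184 = 0  ⇒  m = 187² − 121·184 = 12705
m = 12705 > 0,  v_rel·d = 187 > 0  ⇒  inside

inside=yes margin=12705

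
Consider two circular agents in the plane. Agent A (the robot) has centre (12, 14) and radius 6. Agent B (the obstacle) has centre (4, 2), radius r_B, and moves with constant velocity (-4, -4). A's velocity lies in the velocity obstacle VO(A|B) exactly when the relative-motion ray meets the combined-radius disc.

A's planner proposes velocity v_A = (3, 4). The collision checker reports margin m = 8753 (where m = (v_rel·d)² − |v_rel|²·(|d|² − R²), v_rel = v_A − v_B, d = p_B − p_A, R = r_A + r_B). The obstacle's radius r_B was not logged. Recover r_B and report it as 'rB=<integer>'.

m = 8753
d = (-8, -12);  v_rel = (7, 8),  |v_rel|² = 113
v_rel×d = (7)·(-12) − (8)·(-8) = -20
since m = R²·113 − (-20)²:  R² = (400 + 8753) / 113 = 81
R = √81 = 9  ⇒  r_B = 9 − 6 = 3

rB=3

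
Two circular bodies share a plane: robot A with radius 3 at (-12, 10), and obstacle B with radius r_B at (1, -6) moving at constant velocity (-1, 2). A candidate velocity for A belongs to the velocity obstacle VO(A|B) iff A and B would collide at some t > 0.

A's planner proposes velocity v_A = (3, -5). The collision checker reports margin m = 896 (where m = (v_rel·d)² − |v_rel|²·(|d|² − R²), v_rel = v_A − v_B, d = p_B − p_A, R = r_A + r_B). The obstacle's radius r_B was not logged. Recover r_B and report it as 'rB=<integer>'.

m = 896
d = (13, -16);  v_rel = (4, -7),  |v_rel|² = 65
v_rel×d = (4)·(-16) − (-7)·(13) = 27
since m = R²·65 − 27²:  R² = (729 + 896) / 65 = 25
R = √25 = 5  ⇒  r_B = 5 − 3 = 2

rB=2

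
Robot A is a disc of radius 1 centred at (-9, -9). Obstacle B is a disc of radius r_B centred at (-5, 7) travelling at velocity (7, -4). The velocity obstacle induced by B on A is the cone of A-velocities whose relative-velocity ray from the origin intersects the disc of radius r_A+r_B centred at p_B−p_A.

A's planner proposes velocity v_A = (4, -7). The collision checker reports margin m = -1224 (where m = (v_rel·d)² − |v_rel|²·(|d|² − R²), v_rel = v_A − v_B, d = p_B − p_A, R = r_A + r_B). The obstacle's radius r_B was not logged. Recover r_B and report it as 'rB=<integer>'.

m = -1224
d = (4, 16);  v_rel = (-3, -3),  |v_rel|² = 18
v_rel×d = (-3)·(16) − (-3)·(4) = -36
since m = R²·18 − (-36)²:  R² = (1296 + -1224) / 18 = 4
R = √4 = 2  ⇒  r_B = 2 − 1 = 1

rB=1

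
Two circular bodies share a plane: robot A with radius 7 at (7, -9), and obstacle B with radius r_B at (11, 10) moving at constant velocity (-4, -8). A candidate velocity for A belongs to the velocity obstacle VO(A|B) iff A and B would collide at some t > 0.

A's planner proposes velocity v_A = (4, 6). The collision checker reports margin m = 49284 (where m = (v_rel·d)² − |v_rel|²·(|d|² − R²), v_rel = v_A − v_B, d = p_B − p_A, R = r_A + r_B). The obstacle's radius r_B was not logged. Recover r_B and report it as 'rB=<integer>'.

m = 49284
d = (4, 19);  v_rel = (8, 14),  |v_rel|² = 260
v_rel×d = (8)·(19) − (14)·(4) = 96
since m = R²·260 − 96²:  R² = (9216 + 49284) / 260 = 225
R = √225 = 15  ⇒  r_B = 15 − 7 = 8

rB=8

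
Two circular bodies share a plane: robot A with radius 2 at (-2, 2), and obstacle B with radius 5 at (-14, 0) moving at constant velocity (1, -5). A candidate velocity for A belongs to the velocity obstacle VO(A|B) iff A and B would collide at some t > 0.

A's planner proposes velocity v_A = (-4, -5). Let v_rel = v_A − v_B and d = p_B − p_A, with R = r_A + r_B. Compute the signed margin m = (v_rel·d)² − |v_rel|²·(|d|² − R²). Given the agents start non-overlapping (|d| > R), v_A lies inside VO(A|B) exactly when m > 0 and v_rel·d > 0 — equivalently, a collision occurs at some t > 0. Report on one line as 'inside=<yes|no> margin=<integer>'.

d = (-12, -2),  |d|² = 148;  R = 2+5 = 7,  c = 148−7² = 99
v_rel = (-5, 0),  |v_rel|² = 25;  v_rel·d = (-5)·(-12) + (0)·(-2) = 60
25·t² − 120·t + 99 = 0  ⇒  m = 60² − 25·99 = 1125
m = 1125 > 0,  v_rel·d = 60 > 0  ⇒  inside

inside=yes margin=1125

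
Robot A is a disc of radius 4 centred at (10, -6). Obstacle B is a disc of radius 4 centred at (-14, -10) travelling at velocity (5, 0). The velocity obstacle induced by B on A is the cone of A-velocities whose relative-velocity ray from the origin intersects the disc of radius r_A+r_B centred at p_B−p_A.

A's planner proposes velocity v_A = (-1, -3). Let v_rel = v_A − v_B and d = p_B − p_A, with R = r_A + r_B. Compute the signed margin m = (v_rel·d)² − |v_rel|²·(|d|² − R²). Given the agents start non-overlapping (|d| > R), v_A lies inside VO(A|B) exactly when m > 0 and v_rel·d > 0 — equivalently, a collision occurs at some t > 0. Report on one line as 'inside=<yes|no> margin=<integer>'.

d = (-24, -4),  |d|² = 592;  R = 4+4 = 8,  c = 592−8² = 528
v_rel = (-6, -3),  |v_rel|² = 45;  v_rel·d = (-6)·(-24) + (-3)·(-4) = 156
45·t² − 312·t + 528 = 0  ⇒  m = 156² − 45·528 = 576
m = 576 > 0,  v_rel·d = 156 > 0  ⇒  inside

inside=yes margin=576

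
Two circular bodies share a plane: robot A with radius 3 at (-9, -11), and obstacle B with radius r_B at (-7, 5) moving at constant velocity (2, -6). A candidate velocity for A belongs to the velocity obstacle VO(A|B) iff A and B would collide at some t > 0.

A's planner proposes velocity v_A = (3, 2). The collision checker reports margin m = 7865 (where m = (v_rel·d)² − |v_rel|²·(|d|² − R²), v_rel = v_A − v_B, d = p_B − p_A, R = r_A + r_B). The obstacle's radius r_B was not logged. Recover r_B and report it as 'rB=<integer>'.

m = 7865
d = (2, 16);  v_rel = (1, 8),  |v_rel|² = 65
v_rel×d = (1)·(16) − (8)·(2) = 0
since m = R²·65 − 0²:  R² = (0 + 7865) / 65 = 121
R = √121 = 11  ⇒  r_B = 11 − 3 = 8

rB=8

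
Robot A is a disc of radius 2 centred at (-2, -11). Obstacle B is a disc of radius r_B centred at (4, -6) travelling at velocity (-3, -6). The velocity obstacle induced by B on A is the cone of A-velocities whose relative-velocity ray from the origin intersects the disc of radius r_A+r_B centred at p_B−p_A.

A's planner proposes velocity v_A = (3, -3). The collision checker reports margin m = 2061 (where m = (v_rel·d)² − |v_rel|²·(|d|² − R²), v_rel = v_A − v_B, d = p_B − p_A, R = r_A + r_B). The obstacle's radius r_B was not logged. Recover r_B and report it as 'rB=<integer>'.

m = 2061
d = (6, 5);  v_rel = (6, 3),  |v_rel|² = 45
v_rel×d = (6)·(5) − (3)·(6) = 12
since m = R²·45 − 12²:  R² = (144 + 2061) / 45 = 49
R = √49 = 7  ⇒  r_B = 7 − 2 = 5

rB=5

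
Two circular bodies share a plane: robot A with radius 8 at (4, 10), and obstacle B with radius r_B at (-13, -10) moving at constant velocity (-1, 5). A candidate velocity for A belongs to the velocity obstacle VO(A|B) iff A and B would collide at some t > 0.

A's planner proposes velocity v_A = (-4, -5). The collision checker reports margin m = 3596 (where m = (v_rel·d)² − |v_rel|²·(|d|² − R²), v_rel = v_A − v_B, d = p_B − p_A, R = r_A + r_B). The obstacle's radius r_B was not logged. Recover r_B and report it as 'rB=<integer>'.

m = 3596
d = (-17, -20);  v_rel = (-3, -10),  |v_rel|² = 109
v_rel×d = (-3)·(-20) − (-10)·(-17) = -110
since m = R²·109 − (-110)²:  R² = (12100 + 3596) / 109 = 144
R = √144 = 12  ⇒  r_B = 12 − 8 = 4

rB=4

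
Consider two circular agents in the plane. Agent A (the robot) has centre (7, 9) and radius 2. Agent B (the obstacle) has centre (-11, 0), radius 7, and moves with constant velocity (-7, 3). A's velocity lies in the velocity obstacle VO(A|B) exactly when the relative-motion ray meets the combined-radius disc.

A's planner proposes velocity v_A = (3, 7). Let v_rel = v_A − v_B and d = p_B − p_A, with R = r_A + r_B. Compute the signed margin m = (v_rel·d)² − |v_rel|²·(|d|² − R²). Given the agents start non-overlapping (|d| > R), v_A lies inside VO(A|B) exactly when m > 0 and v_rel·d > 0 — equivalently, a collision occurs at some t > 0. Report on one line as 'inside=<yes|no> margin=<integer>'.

d = (-18, -9),  |d|² = 405;  R = 2+7 = 9,  c = 405−9² = 324
v_rel = (10, 4),  |v_rel|² = 116;  v_rel·d = (10)·(-18) + (4)·(-9) = -216
116·t² + 432·t + 324 = 0  ⇒  m = (-216)² − 116·324 = 9072
m = 9072 > 0,  v_rel·d = -216 < 0  ⇒  outside

inside=no margin=9072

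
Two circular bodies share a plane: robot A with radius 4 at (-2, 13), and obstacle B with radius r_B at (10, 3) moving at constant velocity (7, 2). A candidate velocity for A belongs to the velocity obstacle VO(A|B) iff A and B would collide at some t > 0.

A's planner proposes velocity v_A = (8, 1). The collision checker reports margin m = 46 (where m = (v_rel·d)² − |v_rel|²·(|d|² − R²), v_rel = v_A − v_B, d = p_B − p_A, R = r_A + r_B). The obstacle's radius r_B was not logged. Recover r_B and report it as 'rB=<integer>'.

m = 46
d = (12, -10);  v_rel = (1, -1),  |v_rel|² = 2
v_rel×d = (1)·(-10) − (-1)·(12) = 2
since m = R²·2 − 2²:  R² = (4 + 46) / 2 = 25
R = √25 = 5  ⇒  r_B = 5 − 4 = 1

rB=1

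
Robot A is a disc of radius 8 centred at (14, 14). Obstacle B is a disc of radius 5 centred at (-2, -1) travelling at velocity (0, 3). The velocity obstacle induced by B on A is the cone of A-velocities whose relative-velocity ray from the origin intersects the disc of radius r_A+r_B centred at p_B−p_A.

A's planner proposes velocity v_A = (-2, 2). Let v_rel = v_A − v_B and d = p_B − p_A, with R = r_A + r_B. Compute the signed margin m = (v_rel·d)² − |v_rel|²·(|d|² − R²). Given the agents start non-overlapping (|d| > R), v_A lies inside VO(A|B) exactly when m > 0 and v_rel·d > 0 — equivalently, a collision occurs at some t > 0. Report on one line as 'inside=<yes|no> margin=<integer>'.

d = (-16, -15),  |d|² = 481;  R = 8+5 = 13,  c = 481−13² = 312
v_rel = (-2, -1),  |v_rel|² = 5;  v_rel·d = (-2)·(-16) + (-1)·(-15) = 47
5·t² − 94·t + 312 = 0  ⇒  m = 47² − 5·312 = 649
m = 649 > 0,  v_rel·d = 47 > 0  ⇒  inside

inside=yes margin=649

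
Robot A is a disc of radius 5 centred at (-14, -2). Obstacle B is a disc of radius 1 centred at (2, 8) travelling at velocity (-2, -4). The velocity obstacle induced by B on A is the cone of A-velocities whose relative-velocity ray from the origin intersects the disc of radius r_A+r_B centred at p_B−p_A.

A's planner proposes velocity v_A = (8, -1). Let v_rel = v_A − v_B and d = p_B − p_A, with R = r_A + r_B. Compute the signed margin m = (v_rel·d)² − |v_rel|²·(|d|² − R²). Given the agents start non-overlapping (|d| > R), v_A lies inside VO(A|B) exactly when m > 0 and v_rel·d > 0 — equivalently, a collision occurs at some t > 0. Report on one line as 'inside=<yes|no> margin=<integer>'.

d = (16, 10),  |d|² = 356;  R = 5+1 = 6,  c = 356−6² = 320
v_rel = (10, 3),  |v_rel|² = 109;  v_rel·d = (10)·(16) + (3)·(10) = 190
109·t² − 380·t + 320 = 0  ⇒  m = 190² − 109·320 = 1220
m = 1220 > 0,  v_rel·d = 190 > 0  ⇒  inside

inside=yes margin=1220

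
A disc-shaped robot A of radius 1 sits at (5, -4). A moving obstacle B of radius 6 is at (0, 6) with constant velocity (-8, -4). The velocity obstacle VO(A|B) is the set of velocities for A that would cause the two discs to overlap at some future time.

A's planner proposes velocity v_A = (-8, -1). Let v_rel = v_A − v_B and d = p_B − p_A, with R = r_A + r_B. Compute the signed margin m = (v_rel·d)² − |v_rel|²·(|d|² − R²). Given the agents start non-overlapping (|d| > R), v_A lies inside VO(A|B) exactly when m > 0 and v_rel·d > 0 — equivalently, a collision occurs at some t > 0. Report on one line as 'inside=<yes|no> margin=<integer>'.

d = (-5, 10),  |d|² = 125;  R = 1+6 = 7,  c = 125−7² = 76
v_rel = (0, 3),  |v_rel|² = 9;  v_rel·d = (0)·(-5) + (3)·(10) = 30
9·t² − 60·t + 76 = 0  ⇒  m = 30² − 9·76 = 216
m = 216 > 0,  v_rel·d = 30 > 0  ⇒  inside

inside=yes margin=216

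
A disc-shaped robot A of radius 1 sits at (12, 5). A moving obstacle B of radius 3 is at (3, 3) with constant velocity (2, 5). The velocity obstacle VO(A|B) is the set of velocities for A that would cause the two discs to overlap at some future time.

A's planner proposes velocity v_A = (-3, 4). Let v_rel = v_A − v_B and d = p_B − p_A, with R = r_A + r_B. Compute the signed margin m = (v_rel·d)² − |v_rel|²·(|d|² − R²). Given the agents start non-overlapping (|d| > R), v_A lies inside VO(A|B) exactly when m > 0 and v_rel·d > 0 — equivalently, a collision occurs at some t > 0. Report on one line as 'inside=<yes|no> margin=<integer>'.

d = (-9, -2),  |d|² = 85;  R = 1+3 = 4,  c = 85−4² = 69
v_rel = (-5, -1),  |v_rel|² = 26;  v_rel·d = (-5)·(-9) + (-1)·(-2) = 47
26·t² − 94·t + 69 = 0  ⇒  m = 47² − 26·69 = 415
m = 415 > 0,  v_rel·d = 47 > 0  ⇒  inside

inside=yes margin=415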